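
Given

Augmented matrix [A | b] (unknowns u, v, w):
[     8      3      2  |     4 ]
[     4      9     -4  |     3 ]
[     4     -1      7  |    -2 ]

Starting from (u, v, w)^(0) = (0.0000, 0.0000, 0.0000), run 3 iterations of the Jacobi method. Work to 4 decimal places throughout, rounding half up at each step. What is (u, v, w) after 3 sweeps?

(0.6369, -0.0979, -0.5431)

Iteration 1:
  u = (4 - (3)·0.0000 - (2)·0.0000) / (8) = 0.5000
  v = (3 - (4)·0.0000 - (-4)·0.0000) / (9) = 0.3333
  w = (-2 - (4)·0.0000 - (-1)·0.0000) / (7) = -0.2857
Iteration 2:
  u = (4 - (3)·0.3333 - (2)·-0.2857) / (8) = 0.4464
  v = (3 - (4)·0.5000 - (-4)·-0.2857) / (9) = -0.0159
  w = (-2 - (4)·0.5000 - (-1)·0.3333) / (7) = -0.5238
Iteration 3:
  u = (4 - (3)·-0.0159 - (2)·-0.5238) / (8) = 0.6369
  v = (3 - (4)·0.4464 - (-4)·-0.5238) / (9) = -0.0979
  w = (-2 - (4)·0.4464 - (-1)·-0.0159) / (7) = -0.5431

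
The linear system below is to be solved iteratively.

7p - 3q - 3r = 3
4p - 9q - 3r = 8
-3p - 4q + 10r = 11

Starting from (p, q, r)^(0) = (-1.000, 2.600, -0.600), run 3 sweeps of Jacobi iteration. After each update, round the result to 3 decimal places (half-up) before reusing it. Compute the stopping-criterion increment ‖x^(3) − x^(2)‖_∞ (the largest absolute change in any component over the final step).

0.260

Iteration 1:
  p = (3 - (-3)·2.600 - (-3)·-0.600) / (7) = 1.286
  q = (8 - (4)·-1.000 - (-3)·-0.600) / (-9) = -1.133
  r = (11 - (-3)·-1.000 - (-4)·2.600) / (10) = 1.840
Iteration 2:
  p = (3 - (-3)·-1.133 - (-3)·1.840) / (7) = 0.732
  q = (8 - (4)·1.286 - (-3)·1.840) / (-9) = -0.931
  r = (11 - (-3)·1.286 - (-4)·-1.133) / (10) = 1.033
Iteration 3:
  p = (3 - (-3)·-0.931 - (-3)·1.033) / (7) = 0.472
  q = (8 - (4)·0.732 - (-3)·1.033) / (-9) = -0.908
  r = (11 - (-3)·0.732 - (-4)·-0.931) / (10) = 0.947
Change: (-0.260, 0.023, -0.086) → max |·| = 0.260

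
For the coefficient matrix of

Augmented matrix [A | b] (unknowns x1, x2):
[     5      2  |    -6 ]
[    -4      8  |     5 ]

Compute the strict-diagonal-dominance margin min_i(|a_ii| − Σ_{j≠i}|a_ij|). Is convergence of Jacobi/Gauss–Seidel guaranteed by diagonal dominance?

row 1: |5| − (2) = 3
row 2: |8| − (4) = 4
minimum over rows = 3 → strictly diagonally dominant (convergence guaranteed)

3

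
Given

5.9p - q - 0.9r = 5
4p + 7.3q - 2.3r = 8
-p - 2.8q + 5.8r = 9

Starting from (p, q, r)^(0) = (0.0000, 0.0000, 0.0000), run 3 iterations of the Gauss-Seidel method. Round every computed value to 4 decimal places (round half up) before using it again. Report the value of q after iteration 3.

1.0606

Iteration 1:
  p = (5 - (-1)·0.0000 - (-0.9)·0.0000) / (5.9) = 0.8475
  q = (8 - (4)·0.8475 - (-2.3)·0.0000) / (7.3) = 0.6315
  r = (9 - (-1)·0.8475 - (-2.8)·0.6315) / (5.8) = 2.0027
Iteration 2:
  p = (5 - (-1)·0.6315 - (-0.9)·2.0027) / (5.9) = 1.2600
  q = (8 - (4)·1.2600 - (-2.3)·2.0027) / (7.3) = 1.0365
  r = (9 - (-1)·1.2600 - (-2.8)·1.0365) / (5.8) = 2.2693
Iteration 3:
  p = (5 - (-1)·1.0365 - (-0.9)·2.2693) / (5.9) = 1.3693
  q = (8 - (4)·1.3693 - (-2.3)·2.2693) / (7.3) = 1.0606
  r = (9 - (-1)·1.3693 - (-2.8)·1.0606) / (5.8) = 2.2998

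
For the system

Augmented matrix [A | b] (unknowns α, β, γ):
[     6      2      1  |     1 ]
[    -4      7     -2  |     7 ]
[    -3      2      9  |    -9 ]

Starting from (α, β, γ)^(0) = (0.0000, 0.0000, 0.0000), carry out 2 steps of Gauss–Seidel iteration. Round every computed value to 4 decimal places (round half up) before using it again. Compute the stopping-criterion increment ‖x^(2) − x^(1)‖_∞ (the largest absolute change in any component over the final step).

Iteration 1:
  α = (1 - (2)·0.0000 - (1)·0.0000) / (6) = 0.1667
  β = (7 - (-4)·0.1667 - (-2)·0.0000) / (7) = 1.0953
  γ = (-9 - (-3)·0.1667 - (2)·1.0953) / (9) = -1.1878
Iteration 2:
  α = (1 - (2)·1.0953 - (1)·-1.1878) / (6) = -0.0005
  β = (7 - (-4)·-0.0005 - (-2)·-1.1878) / (7) = 0.6603
  γ = (-9 - (-3)·-0.0005 - (2)·0.6603) / (9) = -1.1469
Change: (-0.1672, -0.4350, 0.0409) → max |·| = 0.4350

0.4350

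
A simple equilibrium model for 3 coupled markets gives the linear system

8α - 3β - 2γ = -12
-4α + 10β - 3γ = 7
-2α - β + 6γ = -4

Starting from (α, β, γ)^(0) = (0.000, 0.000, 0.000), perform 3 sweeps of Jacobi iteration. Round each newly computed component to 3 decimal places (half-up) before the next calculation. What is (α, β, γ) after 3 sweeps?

Iteration 1:
  α = (-12 - (-3)·0.000 - (-2)·0.000) / (8) = -1.500
  β = (7 - (-4)·0.000 - (-3)·0.000) / (10) = 0.700
  γ = (-4 - (-2)·0.000 - (-1)·0.000) / (6) = -0.667
Iteration 2:
  α = (-12 - (-3)·0.700 - (-2)·-0.667) / (8) = -1.404
  β = (7 - (-4)·-1.500 - (-3)·-0.667) / (10) = -0.100
  γ = (-4 - (-2)·-1.500 - (-1)·0.700) / (6) = -1.050
Iteration 3:
  α = (-12 - (-3)·-0.100 - (-2)·-1.050) / (8) = -1.800
  β = (7 - (-4)·-1.404 - (-3)·-1.050) / (10) = -0.177
  γ = (-4 - (-2)·-1.404 - (-1)·-0.100) / (6) = -1.151

(-1.800, -0.177, -1.151)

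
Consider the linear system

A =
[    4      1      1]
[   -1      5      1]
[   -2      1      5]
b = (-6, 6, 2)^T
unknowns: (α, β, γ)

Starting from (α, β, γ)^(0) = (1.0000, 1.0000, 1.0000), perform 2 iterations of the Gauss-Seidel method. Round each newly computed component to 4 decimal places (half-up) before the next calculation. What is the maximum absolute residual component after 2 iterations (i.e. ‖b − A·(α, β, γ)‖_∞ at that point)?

0.5120

Iteration 1:
  α = (-6 - (1)·1.0000 - (1)·1.0000) / (4) = -2.0000
  β = (6 - (-1)·-2.0000 - (1)·1.0000) / (5) = 0.6000
  γ = (2 - (-2)·-2.0000 - (1)·0.6000) / (5) = -0.5200
Iteration 2:
  α = (-6 - (1)·0.6000 - (1)·-0.5200) / (4) = -1.5200
  β = (6 - (-1)·-1.5200 - (1)·-0.5200) / (5) = 1.0000
  γ = (2 - (-2)·-1.5200 - (1)·1.0000) / (5) = -0.4080
Residual b − A·x = (-0.5120, -0.1120, 0.0000); ∞-norm = 0.5120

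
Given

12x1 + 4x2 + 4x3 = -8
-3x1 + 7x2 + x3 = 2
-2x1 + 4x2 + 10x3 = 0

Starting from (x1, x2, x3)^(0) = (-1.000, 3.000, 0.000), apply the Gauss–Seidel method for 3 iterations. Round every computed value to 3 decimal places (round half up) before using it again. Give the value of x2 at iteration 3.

Iteration 1:
  x1 = (-8 - (4)·3.000 - (4)·0.000) / (12) = -1.667
  x2 = (2 - (-3)·-1.667 - (1)·0.000) / (7) = -0.429
  x3 = (0 - (-2)·-1.667 - (4)·-0.429) / (10) = -0.162
Iteration 2:
  x1 = (-8 - (4)·-0.429 - (4)·-0.162) / (12) = -0.470
  x2 = (2 - (-3)·-0.470 - (1)·-0.162) / (7) = 0.107
  x3 = (0 - (-2)·-0.470 - (4)·0.107) / (10) = -0.137
Iteration 3:
  x1 = (-8 - (4)·0.107 - (4)·-0.137) / (12) = -0.657
  x2 = (2 - (-3)·-0.657 - (1)·-0.137) / (7) = 0.024
  x3 = (0 - (-2)·-0.657 - (4)·0.024) / (10) = -0.141

0.024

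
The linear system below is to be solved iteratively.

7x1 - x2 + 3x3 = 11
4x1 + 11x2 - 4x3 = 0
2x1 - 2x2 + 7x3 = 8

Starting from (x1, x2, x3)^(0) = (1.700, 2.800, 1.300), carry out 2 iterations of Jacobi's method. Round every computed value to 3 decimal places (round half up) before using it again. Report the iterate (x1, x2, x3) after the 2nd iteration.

Iteration 1:
  x1 = (11 - (-1)·2.800 - (3)·1.300) / (7) = 1.414
  x2 = (0 - (4)·1.700 - (-4)·1.300) / (11) = -0.145
  x3 = (8 - (2)·1.700 - (-2)·2.800) / (7) = 1.457
Iteration 2:
  x1 = (11 - (-1)·-0.145 - (3)·1.457) / (7) = 0.926
  x2 = (0 - (4)·1.414 - (-4)·1.457) / (11) = 0.016
  x3 = (8 - (2)·1.414 - (-2)·-0.145) / (7) = 0.697

(0.926, 0.016, 0.697)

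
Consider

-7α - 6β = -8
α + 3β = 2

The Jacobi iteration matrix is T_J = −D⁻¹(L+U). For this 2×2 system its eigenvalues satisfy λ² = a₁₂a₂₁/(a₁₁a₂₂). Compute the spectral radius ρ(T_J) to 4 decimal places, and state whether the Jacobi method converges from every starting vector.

0.5345

a₁₂a₂₁/(a₁₁a₂₂) = (-6)·(1) / ((-7)·(3)) = 0.285714
ρ = √|0.285714| = √0.285714 = 0.5345
ρ < 1, so Jacobi converges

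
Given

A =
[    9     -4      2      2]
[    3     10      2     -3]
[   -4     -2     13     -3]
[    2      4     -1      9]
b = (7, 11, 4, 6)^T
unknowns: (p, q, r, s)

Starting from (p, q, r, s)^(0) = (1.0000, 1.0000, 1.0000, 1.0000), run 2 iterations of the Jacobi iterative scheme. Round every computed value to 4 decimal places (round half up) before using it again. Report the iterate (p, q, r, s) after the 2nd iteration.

Iteration 1:
  p = (7 - (-4)·1.0000 - (2)·1.0000 - (2)·1.0000) / (9) = 0.7778
  q = (11 - (3)·1.0000 - (2)·1.0000 - (-3)·1.0000) / (10) = 0.9000
  r = (4 - (-4)·1.0000 - (-2)·1.0000 - (-3)·1.0000) / (13) = 1.0000
  s = (6 - (2)·1.0000 - (4)·1.0000 - (-1)·1.0000) / (9) = 0.1111
Iteration 2:
  p = (7 - (-4)·0.9000 - (2)·1.0000 - (2)·0.1111) / (9) = 0.9309
  q = (11 - (3)·0.7778 - (2)·1.0000 - (-3)·0.1111) / (10) = 0.7000
  r = (4 - (-4)·0.7778 - (-2)·0.9000 - (-3)·0.1111) / (13) = 0.7111
  s = (6 - (2)·0.7778 - (4)·0.9000 - (-1)·1.0000) / (9) = 0.2049

(0.9309, 0.7000, 0.7111, 0.2049)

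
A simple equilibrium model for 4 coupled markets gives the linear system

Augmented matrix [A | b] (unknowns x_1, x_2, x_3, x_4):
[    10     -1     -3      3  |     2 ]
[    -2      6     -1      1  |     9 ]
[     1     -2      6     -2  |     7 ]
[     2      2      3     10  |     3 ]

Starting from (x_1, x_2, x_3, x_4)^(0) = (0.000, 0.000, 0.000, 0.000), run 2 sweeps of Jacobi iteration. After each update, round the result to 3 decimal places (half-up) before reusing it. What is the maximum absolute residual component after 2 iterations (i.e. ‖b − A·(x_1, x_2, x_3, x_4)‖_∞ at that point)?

Iteration 1:
  x_1 = (2 - (-1)·0.000 - (-3)·0.000 - (3)·0.000) / (10) = 0.200
  x_2 = (9 - (-2)·0.000 - (-1)·0.000 - (1)·0.000) / (6) = 1.500
  x_3 = (7 - (1)·0.000 - (-2)·0.000 - (-2)·0.000) / (6) = 1.167
  x_4 = (3 - (2)·0.000 - (2)·0.000 - (3)·0.000) / (10) = 0.300
Iteration 2:
  x_1 = (2 - (-1)·1.500 - (-3)·1.167 - (3)·0.300) / (10) = 0.610
  x_2 = (9 - (-2)·0.200 - (-1)·1.167 - (1)·0.300) / (6) = 1.711
  x_3 = (7 - (1)·0.200 - (-2)·1.500 - (-2)·0.300) / (6) = 1.733
  x_4 = (3 - (2)·0.200 - (2)·1.500 - (3)·1.167) / (10) = -0.390
Residual b − A·x = (3.980, 2.077, -1.366, -2.941); ∞-norm = 3.980

3.980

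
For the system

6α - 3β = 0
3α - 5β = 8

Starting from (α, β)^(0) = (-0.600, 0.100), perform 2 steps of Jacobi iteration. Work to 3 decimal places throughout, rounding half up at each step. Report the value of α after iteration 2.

-0.980

Iteration 1:
  α = (0 - (-3)·0.100) / (6) = 0.050
  β = (8 - (3)·-0.600) / (-5) = -1.960
Iteration 2:
  α = (0 - (-3)·-1.960) / (6) = -0.980
  β = (8 - (3)·0.050) / (-5) = -1.570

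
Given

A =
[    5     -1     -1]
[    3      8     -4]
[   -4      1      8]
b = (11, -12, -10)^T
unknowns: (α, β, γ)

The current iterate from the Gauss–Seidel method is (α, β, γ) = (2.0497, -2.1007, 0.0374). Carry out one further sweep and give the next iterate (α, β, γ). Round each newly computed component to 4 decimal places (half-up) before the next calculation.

(1.7873, -2.1515, -0.0874)

One sweep:
  α = (11 - (-1)·-2.1007 - (-1)·0.0374) / (5) = 1.7873
  β = (-12 - (3)·1.7873 - (-4)·0.0374) / (8) = -2.1515
  γ = (-10 - (-4)·1.7873 - (1)·-2.1515) / (8) = -0.0874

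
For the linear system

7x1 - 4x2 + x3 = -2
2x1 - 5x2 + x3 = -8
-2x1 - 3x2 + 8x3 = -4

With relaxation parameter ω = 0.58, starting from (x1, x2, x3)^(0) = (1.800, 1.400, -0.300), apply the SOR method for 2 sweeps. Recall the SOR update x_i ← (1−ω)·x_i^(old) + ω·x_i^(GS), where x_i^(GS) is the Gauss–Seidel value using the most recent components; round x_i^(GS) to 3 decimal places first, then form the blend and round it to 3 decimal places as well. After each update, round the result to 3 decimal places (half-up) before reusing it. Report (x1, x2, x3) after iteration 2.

Iteration 1:
  x1: GS value = (-2 - (-4)·1.400 - (1)·-0.300) / (7) = 0.557;  x1 ← (1−ω)·1.800 + ω·0.557 = 1.079
  x2: GS value = (-8 - (2)·1.079 - (1)·-0.300) / (-5) = 1.972;  x2 ← (1−ω)·1.400 + ω·1.972 = 1.732
  x3: GS value = (-4 - (-2)·1.079 - (-3)·1.732) / (8) = 0.419;  x3 ← (1−ω)·-0.300 + ω·0.419 = 0.117
Iteration 2:
  x1: GS value = (-2 - (-4)·1.732 - (1)·0.117) / (7) = 0.687;  x1 ← (1−ω)·1.079 + ω·0.687 = 0.852
  x2: GS value = (-8 - (2)·0.852 - (1)·0.117) / (-5) = 1.964;  x2 ← (1−ω)·1.732 + ω·1.964 = 1.867
  x3: GS value = (-4 - (-2)·0.852 - (-3)·1.867) / (8) = 0.413;  x3 ← (1−ω)·0.117 + ω·0.413 = 0.289

(0.852, 1.867, 0.289)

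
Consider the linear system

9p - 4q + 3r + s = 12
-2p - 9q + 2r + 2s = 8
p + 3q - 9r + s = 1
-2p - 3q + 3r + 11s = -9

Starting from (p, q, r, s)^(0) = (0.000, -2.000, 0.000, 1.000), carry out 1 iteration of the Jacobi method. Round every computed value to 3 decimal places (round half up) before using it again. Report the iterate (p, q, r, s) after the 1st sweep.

(0.333, -0.667, -0.667, -1.364)

Iteration 1:
  p = (12 - (-4)·-2.000 - (3)·0.000 - (1)·1.000) / (9) = 0.333
  q = (8 - (-2)·0.000 - (2)·0.000 - (2)·1.000) / (-9) = -0.667
  r = (1 - (1)·0.000 - (3)·-2.000 - (1)·1.000) / (-9) = -0.667
  s = (-9 - (-2)·0.000 - (-3)·-2.000 - (3)·0.000) / (11) = -1.364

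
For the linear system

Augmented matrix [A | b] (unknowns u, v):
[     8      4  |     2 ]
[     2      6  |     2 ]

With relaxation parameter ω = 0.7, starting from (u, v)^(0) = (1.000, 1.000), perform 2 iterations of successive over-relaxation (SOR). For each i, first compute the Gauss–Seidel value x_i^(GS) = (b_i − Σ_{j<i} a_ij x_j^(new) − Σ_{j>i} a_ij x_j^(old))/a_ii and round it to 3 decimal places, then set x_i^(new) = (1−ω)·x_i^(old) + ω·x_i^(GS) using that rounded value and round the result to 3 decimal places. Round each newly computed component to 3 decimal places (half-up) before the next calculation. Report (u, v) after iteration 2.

(0.036, 0.376)

Iteration 1:
  u: GS value = (2 - (4)·1.000) / (8) = -0.250;  u ← (1−ω)·1.000 + ω·-0.250 = 0.125
  v: GS value = (2 - (2)·0.125) / (6) = 0.292;  v ← (1−ω)·1.000 + ω·0.292 = 0.504
Iteration 2:
  u: GS value = (2 - (4)·0.504) / (8) = -0.002;  u ← (1−ω)·0.125 + ω·-0.002 = 0.036
  v: GS value = (2 - (2)·0.036) / (6) = 0.321;  v ← (1−ω)·0.504 + ω·0.321 = 0.376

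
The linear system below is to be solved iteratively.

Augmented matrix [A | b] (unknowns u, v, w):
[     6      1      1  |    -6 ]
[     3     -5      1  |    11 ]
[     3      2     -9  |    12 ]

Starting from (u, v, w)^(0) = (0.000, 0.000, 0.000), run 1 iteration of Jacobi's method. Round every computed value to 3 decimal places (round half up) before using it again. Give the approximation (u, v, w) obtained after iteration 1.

Iteration 1:
  u = (-6 - (1)·0.000 - (1)·0.000) / (6) = -1.000
  v = (11 - (3)·0.000 - (1)·0.000) / (-5) = -2.200
  w = (12 - (3)·0.000 - (2)·0.000) / (-9) = -1.333

(-1.000, -2.200, -1.333)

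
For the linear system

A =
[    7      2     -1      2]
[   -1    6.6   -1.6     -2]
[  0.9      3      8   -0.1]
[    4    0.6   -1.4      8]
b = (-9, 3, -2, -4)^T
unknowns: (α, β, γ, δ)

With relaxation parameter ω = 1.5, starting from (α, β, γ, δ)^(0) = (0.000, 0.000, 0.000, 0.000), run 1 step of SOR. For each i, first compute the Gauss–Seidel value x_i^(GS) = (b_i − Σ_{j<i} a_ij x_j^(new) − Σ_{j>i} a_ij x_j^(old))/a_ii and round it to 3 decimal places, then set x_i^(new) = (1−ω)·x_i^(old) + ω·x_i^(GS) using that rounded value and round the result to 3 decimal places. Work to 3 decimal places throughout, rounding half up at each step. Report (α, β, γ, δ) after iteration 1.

(-1.929, 0.243, -0.186, 0.621)

Iteration 1:
  α: GS value = (-9 - (2)·0.000 - (-1)·0.000 - (2)·0.000) / (7) = -1.286;  α ← (1−ω)·0.000 + ω·-1.286 = -1.929
  β: GS value = (3 - (-1)·-1.929 - (-1.6)·0.000 - (-2)·0.000) / (6.6) = 0.162;  β ← (1−ω)·0.000 + ω·0.162 = 0.243
  γ: GS value = (-2 - (0.9)·-1.929 - (3)·0.243 - (-0.1)·0.000) / (8) = -0.124;  γ ← (1−ω)·0.000 + ω·-0.124 = -0.186
  δ: GS value = (-4 - (4)·-1.929 - (0.6)·0.243 - (-1.4)·-0.186) / (8) = 0.414;  δ ← (1−ω)·0.000 + ω·0.414 = 0.621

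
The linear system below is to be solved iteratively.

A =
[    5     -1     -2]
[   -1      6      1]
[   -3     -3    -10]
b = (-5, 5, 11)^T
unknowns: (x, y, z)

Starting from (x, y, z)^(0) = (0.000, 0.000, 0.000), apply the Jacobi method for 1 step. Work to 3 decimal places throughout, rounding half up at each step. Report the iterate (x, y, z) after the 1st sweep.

Iteration 1:
  x = (-5 - (-1)·0.000 - (-2)·0.000) / (5) = -1.000
  y = (5 - (-1)·0.000 - (1)·0.000) / (6) = 0.833
  z = (11 - (-3)·0.000 - (-3)·0.000) / (-10) = -1.100

(-1.000, 0.833, -1.100)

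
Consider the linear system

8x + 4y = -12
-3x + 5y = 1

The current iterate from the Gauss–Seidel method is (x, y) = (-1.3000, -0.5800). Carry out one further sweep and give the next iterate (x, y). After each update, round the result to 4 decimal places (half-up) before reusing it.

(-1.2100, -0.5260)

One sweep:
  x = (-12 - (4)·-0.5800) / (8) = -1.2100
  y = (1 - (-3)·-1.2100) / (5) = -0.5260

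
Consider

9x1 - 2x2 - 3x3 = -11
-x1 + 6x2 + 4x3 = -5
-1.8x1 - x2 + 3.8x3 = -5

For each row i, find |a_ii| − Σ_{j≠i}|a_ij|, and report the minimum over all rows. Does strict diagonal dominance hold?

row 1: |9| − (2+3) = 4
row 2: |6| − (1+4) = 1
row 3: |3.8| − (1.8+1) = 1
minimum over rows = 1 → strictly diagonally dominant (convergence guaranteed)

1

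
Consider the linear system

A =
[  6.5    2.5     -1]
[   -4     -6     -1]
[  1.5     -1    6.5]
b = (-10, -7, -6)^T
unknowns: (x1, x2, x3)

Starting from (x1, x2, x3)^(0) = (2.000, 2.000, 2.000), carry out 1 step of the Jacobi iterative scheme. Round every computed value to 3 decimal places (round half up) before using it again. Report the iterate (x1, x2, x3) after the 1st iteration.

Iteration 1:
  x1 = (-10 - (2.5)·2.000 - (-1)·2.000) / (6.5) = -2.000
  x2 = (-7 - (-4)·2.000 - (-1)·2.000) / (-6) = -0.500
  x3 = (-6 - (1.5)·2.000 - (-1)·2.000) / (6.5) = -1.077

(-2.000, -0.500, -1.077)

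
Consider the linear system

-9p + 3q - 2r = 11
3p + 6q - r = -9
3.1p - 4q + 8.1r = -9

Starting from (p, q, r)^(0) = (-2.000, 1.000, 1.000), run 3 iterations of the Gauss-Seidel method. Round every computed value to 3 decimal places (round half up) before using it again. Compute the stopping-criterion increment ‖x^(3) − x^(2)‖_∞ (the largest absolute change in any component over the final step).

0.073

Iteration 1:
  p = (11 - (3)·1.000 - (-2)·1.000) / (-9) = -1.111
  q = (-9 - (3)·-1.111 - (-1)·1.000) / (6) = -0.778
  r = (-9 - (3.1)·-1.111 - (-4)·-0.778) / (8.1) = -1.070
Iteration 2:
  p = (11 - (3)·-0.778 - (-2)·-1.070) / (-9) = -1.244
  q = (-9 - (3)·-1.244 - (-1)·-1.070) / (6) = -1.056
  r = (-9 - (3.1)·-1.244 - (-4)·-1.056) / (8.1) = -1.156
Iteration 3:
  p = (11 - (3)·-1.056 - (-2)·-1.156) / (-9) = -1.317
  q = (-9 - (3)·-1.317 - (-1)·-1.156) / (6) = -1.034
  r = (-9 - (3.1)·-1.317 - (-4)·-1.034) / (8.1) = -1.118
Change: (-0.073, 0.022, 0.038) → max |·| = 0.073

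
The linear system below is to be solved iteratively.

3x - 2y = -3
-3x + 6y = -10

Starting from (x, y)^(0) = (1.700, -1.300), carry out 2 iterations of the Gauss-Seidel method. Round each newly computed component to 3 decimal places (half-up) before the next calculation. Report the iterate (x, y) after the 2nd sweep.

(-2.733, -3.033)

Iteration 1:
  x = (-3 - (-2)·-1.300) / (3) = -1.867
  y = (-10 - (-3)·-1.867) / (6) = -2.600
Iteration 2:
  x = (-3 - (-2)·-2.600) / (3) = -2.733
  y = (-10 - (-3)·-2.733) / (6) = -3.033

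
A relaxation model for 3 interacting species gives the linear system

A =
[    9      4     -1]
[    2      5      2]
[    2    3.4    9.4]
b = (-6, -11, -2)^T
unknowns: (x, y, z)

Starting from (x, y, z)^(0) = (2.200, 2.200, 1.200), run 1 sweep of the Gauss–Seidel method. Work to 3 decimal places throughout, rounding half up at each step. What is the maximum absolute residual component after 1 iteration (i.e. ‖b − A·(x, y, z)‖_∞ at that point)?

Iteration 1:
  x = (-6 - (4)·2.200 - (-1)·1.200) / (9) = -1.511
  y = (-11 - (2)·-1.511 - (2)·1.200) / (5) = -2.076
  z = (-2 - (2)·-1.511 - (3.4)·-2.076) / (9.4) = 0.860
Residual b − A·x = (16.763, 0.682, -0.004); ∞-norm = 16.763

16.763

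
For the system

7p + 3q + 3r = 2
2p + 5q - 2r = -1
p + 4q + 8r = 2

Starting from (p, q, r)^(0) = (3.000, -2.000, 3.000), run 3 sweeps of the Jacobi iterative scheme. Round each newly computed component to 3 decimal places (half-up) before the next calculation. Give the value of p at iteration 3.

0.039

Iteration 1:
  p = (2 - (3)·-2.000 - (3)·3.000) / (7) = -0.143
  q = (-1 - (2)·3.000 - (-2)·3.000) / (5) = -0.200
  r = (2 - (1)·3.000 - (4)·-2.000) / (8) = 0.875
Iteration 2:
  p = (2 - (3)·-0.200 - (3)·0.875) / (7) = -0.004
  q = (-1 - (2)·-0.143 - (-2)·0.875) / (5) = 0.207
  r = (2 - (1)·-0.143 - (4)·-0.200) / (8) = 0.368
Iteration 3:
  p = (2 - (3)·0.207 - (3)·0.368) / (7) = 0.039
  q = (-1 - (2)·-0.004 - (-2)·0.368) / (5) = -0.051
  r = (2 - (1)·-0.004 - (4)·0.207) / (8) = 0.147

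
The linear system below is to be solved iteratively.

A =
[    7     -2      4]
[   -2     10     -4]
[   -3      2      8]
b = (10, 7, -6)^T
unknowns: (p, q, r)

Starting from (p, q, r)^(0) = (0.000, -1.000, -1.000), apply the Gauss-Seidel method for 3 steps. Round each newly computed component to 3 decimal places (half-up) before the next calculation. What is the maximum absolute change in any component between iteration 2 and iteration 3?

Iteration 1:
  p = (10 - (-2)·-1.000 - (4)·-1.000) / (7) = 1.714
  q = (7 - (-2)·1.714 - (-4)·-1.000) / (10) = 0.643
  r = (-6 - (-3)·1.714 - (2)·0.643) / (8) = -0.268
Iteration 2:
  p = (10 - (-2)·0.643 - (4)·-0.268) / (7) = 1.765
  q = (7 - (-2)·1.765 - (-4)·-0.268) / (10) = 0.946
  r = (-6 - (-3)·1.765 - (2)·0.946) / (8) = -0.325
Iteration 3:
  p = (10 - (-2)·0.946 - (4)·-0.325) / (7) = 1.885
  q = (7 - (-2)·1.885 - (-4)·-0.325) / (10) = 0.947
  r = (-6 - (-3)·1.885 - (2)·0.947) / (8) = -0.280
Change: (0.120, 0.001, 0.045) → max |·| = 0.120

0.120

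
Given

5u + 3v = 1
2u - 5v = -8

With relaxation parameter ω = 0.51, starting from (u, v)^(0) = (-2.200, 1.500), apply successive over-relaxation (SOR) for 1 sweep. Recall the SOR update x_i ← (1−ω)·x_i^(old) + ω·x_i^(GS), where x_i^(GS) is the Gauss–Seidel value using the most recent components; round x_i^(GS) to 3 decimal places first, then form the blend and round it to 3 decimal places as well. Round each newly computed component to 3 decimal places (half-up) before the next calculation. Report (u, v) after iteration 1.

(-1.435, 1.258)

Iteration 1:
  u: GS value = (1 - (3)·1.500) / (5) = -0.700;  u ← (1−ω)·-2.200 + ω·-0.700 = -1.435
  v: GS value = (-8 - (2)·-1.435) / (-5) = 1.026;  v ← (1−ω)·1.500 + ω·1.026 = 1.258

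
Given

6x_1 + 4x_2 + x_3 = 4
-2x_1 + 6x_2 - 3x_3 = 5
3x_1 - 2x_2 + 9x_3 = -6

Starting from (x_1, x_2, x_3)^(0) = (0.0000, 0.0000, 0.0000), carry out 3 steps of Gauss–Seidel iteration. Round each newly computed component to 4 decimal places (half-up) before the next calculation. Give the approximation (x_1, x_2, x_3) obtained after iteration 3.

Iteration 1:
  x_1 = (4 - (4)·0.0000 - (1)·0.0000) / (6) = 0.6667
  x_2 = (5 - (-2)·0.6667 - (-3)·0.0000) / (6) = 1.0556
  x_3 = (-6 - (3)·0.6667 - (-2)·1.0556) / (9) = -0.6543
Iteration 2:
  x_1 = (4 - (4)·1.0556 - (1)·-0.6543) / (6) = 0.0720
  x_2 = (5 - (-2)·0.0720 - (-3)·-0.6543) / (6) = 0.5302
  x_3 = (-6 - (3)·0.0720 - (-2)·0.5302) / (9) = -0.5728
Iteration 3:
  x_1 = (4 - (4)·0.5302 - (1)·-0.5728) / (6) = 0.4087
  x_2 = (5 - (-2)·0.4087 - (-3)·-0.5728) / (6) = 0.6832
  x_3 = (-6 - (3)·0.4087 - (-2)·0.6832) / (9) = -0.6511

(0.4087, 0.6832, -0.6511)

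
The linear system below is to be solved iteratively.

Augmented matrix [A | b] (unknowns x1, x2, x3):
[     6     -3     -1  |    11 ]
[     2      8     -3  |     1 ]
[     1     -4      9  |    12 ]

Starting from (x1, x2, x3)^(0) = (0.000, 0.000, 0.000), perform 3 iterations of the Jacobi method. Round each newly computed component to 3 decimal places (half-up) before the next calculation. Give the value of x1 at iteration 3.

2.114

Iteration 1:
  x1 = (11 - (-3)·0.000 - (-1)·0.000) / (6) = 1.833
  x2 = (1 - (2)·0.000 - (-3)·0.000) / (8) = 0.125
  x3 = (12 - (1)·0.000 - (-4)·0.000) / (9) = 1.333
Iteration 2:
  x1 = (11 - (-3)·0.125 - (-1)·1.333) / (6) = 2.118
  x2 = (1 - (2)·1.833 - (-3)·1.333) / (8) = 0.167
  x3 = (12 - (1)·1.833 - (-4)·0.125) / (9) = 1.185
Iteration 3:
  x1 = (11 - (-3)·0.167 - (-1)·1.185) / (6) = 2.114
  x2 = (1 - (2)·2.118 - (-3)·1.185) / (8) = 0.040
  x3 = (12 - (1)·2.118 - (-4)·0.167) / (9) = 1.172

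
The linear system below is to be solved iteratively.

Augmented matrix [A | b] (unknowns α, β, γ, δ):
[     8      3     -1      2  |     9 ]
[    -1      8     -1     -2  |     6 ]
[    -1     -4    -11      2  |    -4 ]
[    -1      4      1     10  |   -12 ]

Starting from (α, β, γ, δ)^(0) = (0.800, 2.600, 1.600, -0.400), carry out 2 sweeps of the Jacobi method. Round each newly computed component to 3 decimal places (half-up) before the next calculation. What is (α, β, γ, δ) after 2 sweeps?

Iteration 1:
  α = (9 - (3)·2.600 - (-1)·1.600 - (2)·-0.400) / (8) = 0.450
  β = (6 - (-1)·0.800 - (-1)·1.600 - (-2)·-0.400) / (8) = 0.950
  γ = (-4 - (-1)·0.800 - (-4)·2.600 - (2)·-0.400) / (-11) = -0.727
  δ = (-12 - (-1)·0.800 - (4)·2.600 - (1)·1.600) / (10) = -2.320
Iteration 2:
  α = (9 - (3)·0.950 - (-1)·-0.727 - (2)·-2.320) / (8) = 1.258
  β = (6 - (-1)·0.450 - (-1)·-0.727 - (-2)·-2.320) / (8) = 0.135
  γ = (-4 - (-1)·0.450 - (-4)·0.950 - (2)·-2.320) / (-11) = -0.445
  δ = (-12 - (-1)·0.450 - (4)·0.950 - (1)·-0.727) / (10) = -1.462

(1.258, 0.135, -0.445, -1.462)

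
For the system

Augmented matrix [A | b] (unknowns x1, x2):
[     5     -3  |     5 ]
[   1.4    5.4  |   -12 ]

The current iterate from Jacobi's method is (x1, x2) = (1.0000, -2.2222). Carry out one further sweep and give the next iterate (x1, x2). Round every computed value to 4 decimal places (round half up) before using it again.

One sweep:
  x1 = (5 - (-3)·-2.2222) / (5) = -0.3333
  x2 = (-12 - (1.4)·1.0000) / (5.4) = -2.4815

(-0.3333, -2.4815)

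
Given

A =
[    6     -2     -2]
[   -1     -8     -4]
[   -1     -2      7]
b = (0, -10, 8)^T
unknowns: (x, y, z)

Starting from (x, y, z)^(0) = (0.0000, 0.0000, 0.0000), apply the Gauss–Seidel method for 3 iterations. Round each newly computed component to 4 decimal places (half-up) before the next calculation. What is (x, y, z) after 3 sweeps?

(0.5898, 0.4843, 1.3655)

Iteration 1:
  x = (0 - (-2)·0.0000 - (-2)·0.0000) / (6) = 0.0000
  y = (-10 - (-1)·0.0000 - (-4)·0.0000) / (-8) = 1.2500
  z = (8 - (-1)·0.0000 - (-2)·1.2500) / (7) = 1.5000
Iteration 2:
  x = (0 - (-2)·1.2500 - (-2)·1.5000) / (6) = 0.9167
  y = (-10 - (-1)·0.9167 - (-4)·1.5000) / (-8) = 0.3854
  z = (8 - (-1)·0.9167 - (-2)·0.3854) / (7) = 1.3839
Iteration 3:
  x = (0 - (-2)·0.3854 - (-2)·1.3839) / (6) = 0.5898
  y = (-10 - (-1)·0.5898 - (-4)·1.3839) / (-8) = 0.4843
  z = (8 - (-1)·0.5898 - (-2)·0.4843) / (7) = 1.3655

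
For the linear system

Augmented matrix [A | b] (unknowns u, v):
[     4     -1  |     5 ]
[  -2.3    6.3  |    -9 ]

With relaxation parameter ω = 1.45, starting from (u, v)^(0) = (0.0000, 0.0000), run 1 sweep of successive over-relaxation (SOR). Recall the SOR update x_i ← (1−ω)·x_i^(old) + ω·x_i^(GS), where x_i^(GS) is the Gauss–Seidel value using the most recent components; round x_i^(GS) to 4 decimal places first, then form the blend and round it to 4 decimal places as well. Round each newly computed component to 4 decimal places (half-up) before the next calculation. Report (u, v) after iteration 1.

Iteration 1:
  u: GS value = (5 - (-1)·0.0000) / (4) = 1.2500;  u ← (1−ω)·0.0000 + ω·1.2500 = 1.8125
  v: GS value = (-9 - (-2.3)·1.8125) / (6.3) = -0.7669;  v ← (1−ω)·0.0000 + ω·-0.7669 = -1.1120

(1.8125, -1.1120)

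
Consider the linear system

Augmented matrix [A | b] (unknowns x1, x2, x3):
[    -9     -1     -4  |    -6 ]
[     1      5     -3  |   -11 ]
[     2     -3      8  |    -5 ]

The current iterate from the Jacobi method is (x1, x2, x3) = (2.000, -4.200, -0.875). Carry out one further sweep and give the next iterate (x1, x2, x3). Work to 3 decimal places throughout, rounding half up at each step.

One sweep:
  x1 = (-6 - (-1)·-4.200 - (-4)·-0.875) / (-9) = 1.522
  x2 = (-11 - (1)·2.000 - (-3)·-0.875) / (5) = -3.125
  x3 = (-5 - (2)·2.000 - (-3)·-4.200) / (8) = -2.700

(1.522, -3.125, -2.700)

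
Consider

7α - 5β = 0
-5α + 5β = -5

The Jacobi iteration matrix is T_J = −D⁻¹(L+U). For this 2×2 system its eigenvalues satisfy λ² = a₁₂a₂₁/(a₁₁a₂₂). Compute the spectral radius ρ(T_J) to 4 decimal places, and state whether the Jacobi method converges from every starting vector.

a₁₂a₂₁/(a₁₁a₂₂) = (-5)·(-5) / ((7)·(5)) = 0.714286
ρ = √|0.714286| = √0.714286 = 0.8452
ρ < 1, so Jacobi converges

0.8452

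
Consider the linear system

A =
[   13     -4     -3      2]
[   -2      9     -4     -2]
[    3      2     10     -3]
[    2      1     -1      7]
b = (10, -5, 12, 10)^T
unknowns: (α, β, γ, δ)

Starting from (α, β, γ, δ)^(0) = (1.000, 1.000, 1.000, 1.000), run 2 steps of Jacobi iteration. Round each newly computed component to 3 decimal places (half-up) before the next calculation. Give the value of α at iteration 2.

Iteration 1:
  α = (10 - (-4)·1.000 - (-3)·1.000 - (2)·1.000) / (13) = 1.154
  β = (-5 - (-2)·1.000 - (-4)·1.000 - (-2)·1.000) / (9) = 0.333
  γ = (12 - (3)·1.000 - (2)·1.000 - (-3)·1.000) / (10) = 1.000
  δ = (10 - (2)·1.000 - (1)·1.000 - (-1)·1.000) / (7) = 1.143
Iteration 2:
  α = (10 - (-4)·0.333 - (-3)·1.000 - (2)·1.143) / (13) = 0.927
  β = (-5 - (-2)·1.154 - (-4)·1.000 - (-2)·1.143) / (9) = 0.399
  γ = (12 - (3)·1.154 - (2)·0.333 - (-3)·1.143) / (10) = 1.130
  δ = (10 - (2)·1.154 - (1)·0.333 - (-1)·1.000) / (7) = 1.194

0.927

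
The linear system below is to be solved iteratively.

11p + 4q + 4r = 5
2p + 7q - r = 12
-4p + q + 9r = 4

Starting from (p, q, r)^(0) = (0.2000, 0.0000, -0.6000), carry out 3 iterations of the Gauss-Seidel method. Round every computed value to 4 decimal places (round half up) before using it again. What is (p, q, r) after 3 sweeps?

Iteration 1:
  p = (5 - (4)·0.0000 - (4)·-0.6000) / (11) = 0.6727
  q = (12 - (2)·0.6727 - (-1)·-0.6000) / (7) = 1.4364
  r = (4 - (-4)·0.6727 - (1)·1.4364) / (9) = 0.5838
Iteration 2:
  p = (5 - (4)·1.4364 - (4)·0.5838) / (11) = -0.2801
  q = (12 - (2)·-0.2801 - (-1)·0.5838) / (7) = 1.8777
  r = (4 - (-4)·-0.2801 - (1)·1.8777) / (9) = 0.1113
Iteration 3:
  p = (5 - (4)·1.8777 - (4)·0.1113) / (11) = -0.2687
  q = (12 - (2)·-0.2687 - (-1)·0.1113) / (7) = 1.8070
  r = (4 - (-4)·-0.2687 - (1)·1.8070) / (9) = 0.1242

(-0.2687, 1.8070, 0.1242)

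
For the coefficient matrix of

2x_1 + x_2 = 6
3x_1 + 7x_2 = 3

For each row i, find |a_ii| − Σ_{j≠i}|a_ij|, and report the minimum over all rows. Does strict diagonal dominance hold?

row 1: |2| − (1) = 1
row 2: |7| − (3) = 4
minimum over rows = 1 → strictly diagonally dominant (convergence guaranteed)

1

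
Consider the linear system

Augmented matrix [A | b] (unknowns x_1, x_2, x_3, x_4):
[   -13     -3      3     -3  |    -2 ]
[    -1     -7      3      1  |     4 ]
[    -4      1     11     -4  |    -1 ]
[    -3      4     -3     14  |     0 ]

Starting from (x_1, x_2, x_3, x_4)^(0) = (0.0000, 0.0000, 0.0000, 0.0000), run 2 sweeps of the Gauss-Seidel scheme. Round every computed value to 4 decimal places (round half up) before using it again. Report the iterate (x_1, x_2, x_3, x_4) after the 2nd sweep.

(0.2475, -0.5691, 0.1260, 0.2426)

Iteration 1:
  x_1 = (-2 - (-3)·0.0000 - (3)·0.0000 - (-3)·0.0000) / (-13) = 0.1538
  x_2 = (4 - (-1)·0.1538 - (3)·0.0000 - (1)·0.0000) / (-7) = -0.5934
  x_3 = (-1 - (-4)·0.1538 - (1)·-0.5934 - (-4)·0.0000) / (11) = 0.0190
  x_4 = (0 - (-3)·0.1538 - (4)·-0.5934 - (-3)·0.0190) / (14) = 0.2066
Iteration 2:
  x_1 = (-2 - (-3)·-0.5934 - (3)·0.0190 - (-3)·0.2066) / (-13) = 0.2475
  x_2 = (4 - (-1)·0.2475 - (3)·0.0190 - (1)·0.2066) / (-7) = -0.5691
  x_3 = (-1 - (-4)·0.2475 - (1)·-0.5691 - (-4)·0.2066) / (11) = 0.1260
  x_4 = (0 - (-3)·0.2475 - (4)·-0.5691 - (-3)·0.1260) / (14) = 0.2426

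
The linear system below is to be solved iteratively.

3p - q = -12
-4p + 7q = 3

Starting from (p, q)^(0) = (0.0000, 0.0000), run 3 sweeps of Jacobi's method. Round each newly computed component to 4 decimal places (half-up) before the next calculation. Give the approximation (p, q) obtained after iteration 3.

(-4.6190, -1.7755)

Iteration 1:
  p = (-12 - (-1)·0.0000) / (3) = -4.0000
  q = (3 - (-4)·0.0000) / (7) = 0.4286
Iteration 2:
  p = (-12 - (-1)·0.4286) / (3) = -3.8571
  q = (3 - (-4)·-4.0000) / (7) = -1.8571
Iteration 3:
  p = (-12 - (-1)·-1.8571) / (3) = -4.6190
  q = (3 - (-4)·-3.8571) / (7) = -1.7755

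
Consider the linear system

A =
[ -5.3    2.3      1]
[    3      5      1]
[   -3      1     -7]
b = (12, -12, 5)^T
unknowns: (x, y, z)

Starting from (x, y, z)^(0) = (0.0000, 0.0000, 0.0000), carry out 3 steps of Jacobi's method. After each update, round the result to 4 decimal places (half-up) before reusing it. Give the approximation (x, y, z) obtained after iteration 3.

(-2.6705, -0.3184, 0.6318)

Iteration 1:
  x = (12 - (2.3)·0.0000 - (1)·0.0000) / (-5.3) = -2.2642
  y = (-12 - (3)·0.0000 - (1)·0.0000) / (5) = -2.4000
  z = (5 - (-3)·0.0000 - (1)·0.0000) / (-7) = -0.7143
Iteration 2:
  x = (12 - (2.3)·-2.4000 - (1)·-0.7143) / (-5.3) = -3.4404
  y = (-12 - (3)·-2.2642 - (1)·-0.7143) / (5) = -0.8986
  z = (5 - (-3)·-2.2642 - (1)·-2.4000) / (-7) = -0.0868
Iteration 3:
  x = (12 - (2.3)·-0.8986 - (1)·-0.0868) / (-5.3) = -2.6705
  y = (-12 - (3)·-3.4404 - (1)·-0.0868) / (5) = -0.3184
  z = (5 - (-3)·-3.4404 - (1)·-0.8986) / (-7) = 0.6318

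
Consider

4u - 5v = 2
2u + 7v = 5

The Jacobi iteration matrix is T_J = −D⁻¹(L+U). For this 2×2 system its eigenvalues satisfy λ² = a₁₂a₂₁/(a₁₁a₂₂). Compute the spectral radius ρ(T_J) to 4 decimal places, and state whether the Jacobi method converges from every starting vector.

0.5976

a₁₂a₂₁/(a₁₁a₂₂) = (-5)·(2) / ((4)·(7)) = -0.357143
ρ = √|-0.357143| = √0.357143 = 0.5976
ρ < 1, so Jacobi converges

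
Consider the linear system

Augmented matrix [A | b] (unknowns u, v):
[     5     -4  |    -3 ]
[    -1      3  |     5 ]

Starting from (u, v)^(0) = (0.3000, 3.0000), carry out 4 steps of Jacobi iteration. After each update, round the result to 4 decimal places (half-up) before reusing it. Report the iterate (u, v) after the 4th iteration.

(0.9502, 2.0711)

Iteration 1:
  u = (-3 - (-4)·3.0000) / (5) = 1.8000
  v = (5 - (-1)·0.3000) / (3) = 1.7667
Iteration 2:
  u = (-3 - (-4)·1.7667) / (5) = 0.8134
  v = (5 - (-1)·1.8000) / (3) = 2.2667
Iteration 3:
  u = (-3 - (-4)·2.2667) / (5) = 1.2134
  v = (5 - (-1)·0.8134) / (3) = 1.9378
Iteration 4:
  u = (-3 - (-4)·1.9378) / (5) = 0.9502
  v = (5 - (-1)·1.2134) / (3) = 2.0711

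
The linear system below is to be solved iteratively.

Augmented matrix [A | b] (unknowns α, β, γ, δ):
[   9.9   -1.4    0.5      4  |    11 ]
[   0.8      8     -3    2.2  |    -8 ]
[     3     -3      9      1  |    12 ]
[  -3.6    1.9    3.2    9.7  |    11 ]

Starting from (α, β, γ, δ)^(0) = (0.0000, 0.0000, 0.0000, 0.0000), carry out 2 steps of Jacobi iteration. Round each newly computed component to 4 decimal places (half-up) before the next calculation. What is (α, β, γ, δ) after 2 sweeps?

Iteration 1:
  α = (11 - (-1.4)·0.0000 - (0.5)·0.0000 - (4)·0.0000) / (9.9) = 1.1111
  β = (-8 - (0.8)·0.0000 - (-3)·0.0000 - (2.2)·0.0000) / (8) = -1.0000
  γ = (12 - (3)·0.0000 - (-3)·0.0000 - (1)·0.0000) / (9) = 1.3333
  δ = (11 - (-3.6)·0.0000 - (1.9)·0.0000 - (3.2)·0.0000) / (9.7) = 1.1340
Iteration 2:
  α = (11 - (-1.4)·-1.0000 - (0.5)·1.3333 - (4)·1.1340) / (9.9) = 0.4442
  β = (-8 - (0.8)·1.1111 - (-3)·1.3333 - (2.2)·1.1340) / (8) = -0.9230
  γ = (12 - (3)·1.1111 - (-3)·-1.0000 - (1)·1.1340) / (9) = 0.5036
  δ = (11 - (-3.6)·1.1111 - (1.9)·-1.0000 - (3.2)·1.3333) / (9.7) = 1.3024

(0.4442, -0.9230, 0.5036, 1.3024)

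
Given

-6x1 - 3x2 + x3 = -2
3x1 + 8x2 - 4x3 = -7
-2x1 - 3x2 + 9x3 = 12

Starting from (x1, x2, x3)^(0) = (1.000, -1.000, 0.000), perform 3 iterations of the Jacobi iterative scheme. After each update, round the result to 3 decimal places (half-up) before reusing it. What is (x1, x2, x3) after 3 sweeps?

Iteration 1:
  x1 = (-2 - (-3)·-1.000 - (1)·0.000) / (-6) = 0.833
  x2 = (-7 - (3)·1.000 - (-4)·0.000) / (8) = -1.250
  x3 = (12 - (-2)·1.000 - (-3)·-1.000) / (9) = 1.222
Iteration 2:
  x1 = (-2 - (-3)·-1.250 - (1)·1.222) / (-6) = 1.162
  x2 = (-7 - (3)·0.833 - (-4)·1.222) / (8) = -0.576
  x3 = (12 - (-2)·0.833 - (-3)·-1.250) / (9) = 1.102
Iteration 3:
  x1 = (-2 - (-3)·-0.576 - (1)·1.102) / (-6) = 0.805
  x2 = (-7 - (3)·1.162 - (-4)·1.102) / (8) = -0.760
  x3 = (12 - (-2)·1.162 - (-3)·-0.576) / (9) = 1.400

(0.805, -0.760, 1.400)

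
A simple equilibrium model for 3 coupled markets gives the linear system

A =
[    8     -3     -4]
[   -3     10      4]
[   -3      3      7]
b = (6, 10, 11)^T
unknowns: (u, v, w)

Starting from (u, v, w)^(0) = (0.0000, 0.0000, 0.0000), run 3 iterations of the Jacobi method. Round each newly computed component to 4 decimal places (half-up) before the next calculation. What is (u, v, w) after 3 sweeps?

(1.7058, 0.9875, 2.1347)

Iteration 1:
  u = (6 - (-3)·0.0000 - (-4)·0.0000) / (8) = 0.7500
  v = (10 - (-3)·0.0000 - (4)·0.0000) / (10) = 1.0000
  w = (11 - (-3)·0.0000 - (3)·0.0000) / (7) = 1.5714
Iteration 2:
  u = (6 - (-3)·1.0000 - (-4)·1.5714) / (8) = 1.9107
  v = (10 - (-3)·0.7500 - (4)·1.5714) / (10) = 0.5964
  w = (11 - (-3)·0.7500 - (3)·1.0000) / (7) = 1.4643
Iteration 3:
  u = (6 - (-3)·0.5964 - (-4)·1.4643) / (8) = 1.7058
  v = (10 - (-3)·1.9107 - (4)·1.4643) / (10) = 0.9875
  w = (11 - (-3)·1.9107 - (3)·0.5964) / (7) = 2.1347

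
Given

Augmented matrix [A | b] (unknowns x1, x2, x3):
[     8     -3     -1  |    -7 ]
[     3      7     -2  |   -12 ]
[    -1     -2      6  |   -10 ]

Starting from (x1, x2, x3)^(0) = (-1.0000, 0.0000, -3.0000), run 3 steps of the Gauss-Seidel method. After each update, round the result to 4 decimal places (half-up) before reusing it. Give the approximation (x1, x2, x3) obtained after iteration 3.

Iteration 1:
  x1 = (-7 - (-3)·0.0000 - (-1)·-3.0000) / (8) = -1.2500
  x2 = (-12 - (3)·-1.2500 - (-2)·-3.0000) / (7) = -2.0357
  x3 = (-10 - (-1)·-1.2500 - (-2)·-2.0357) / (6) = -2.5536
Iteration 2:
  x1 = (-7 - (-3)·-2.0357 - (-1)·-2.5536) / (8) = -1.9576
  x2 = (-12 - (3)·-1.9576 - (-2)·-2.5536) / (7) = -1.6049
  x3 = (-10 - (-1)·-1.9576 - (-2)·-1.6049) / (6) = -2.5279
Iteration 3:
  x1 = (-7 - (-3)·-1.6049 - (-1)·-2.5279) / (8) = -1.7928
  x2 = (-12 - (3)·-1.7928 - (-2)·-2.5279) / (7) = -1.6682
  x3 = (-10 - (-1)·-1.7928 - (-2)·-1.6682) / (6) = -2.5215

(-1.7928, -1.6682, -2.5215)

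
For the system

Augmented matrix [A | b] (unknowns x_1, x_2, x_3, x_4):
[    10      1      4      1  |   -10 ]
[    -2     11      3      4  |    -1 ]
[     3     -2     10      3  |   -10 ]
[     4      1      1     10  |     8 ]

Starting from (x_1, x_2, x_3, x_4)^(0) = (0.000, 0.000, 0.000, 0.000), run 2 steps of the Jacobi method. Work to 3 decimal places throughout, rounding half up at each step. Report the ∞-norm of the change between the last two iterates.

Iteration 1:
  x_1 = (-10 - (1)·0.000 - (4)·0.000 - (1)·0.000) / (10) = -1.000
  x_2 = (-1 - (-2)·0.000 - (3)·0.000 - (4)·0.000) / (11) = -0.091
  x_3 = (-10 - (3)·0.000 - (-2)·0.000 - (3)·0.000) / (10) = -1.000
  x_4 = (8 - (4)·0.000 - (1)·0.000 - (1)·0.000) / (10) = 0.800
Iteration 2:
  x_1 = (-10 - (1)·-0.091 - (4)·-1.000 - (1)·0.800) / (10) = -0.671
  x_2 = (-1 - (-2)·-1.000 - (3)·-1.000 - (4)·0.800) / (11) = -0.291
  x_3 = (-10 - (3)·-1.000 - (-2)·-0.091 - (3)·0.800) / (10) = -0.958
  x_4 = (8 - (4)·-1.000 - (1)·-0.091 - (1)·-1.000) / (10) = 1.309
Change: (0.329, -0.200, 0.042, 0.509) → max |·| = 0.509

0.509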